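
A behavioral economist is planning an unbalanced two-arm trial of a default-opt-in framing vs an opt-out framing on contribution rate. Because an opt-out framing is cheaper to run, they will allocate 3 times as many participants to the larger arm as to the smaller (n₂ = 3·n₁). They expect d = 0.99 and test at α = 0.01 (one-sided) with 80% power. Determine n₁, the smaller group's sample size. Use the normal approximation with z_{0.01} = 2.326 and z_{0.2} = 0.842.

n₁ = 14

With allocation ratio k = n₂/n₁ = 3, Var(x̄₁−x̄₂) = σ²(1/n₁ + 1/(k·n₁)) = σ²·(k+1)/(k·n₁).
So n₁ = (1 + 1/k)·((z_{α} + z_β)/d)² = 1.333 × (3.168/0.99)².
n₁ = 1.333 × 10.24 = 13.7.
Round up: n₁ = 14, giving n₂ = 3 × 14 = 42.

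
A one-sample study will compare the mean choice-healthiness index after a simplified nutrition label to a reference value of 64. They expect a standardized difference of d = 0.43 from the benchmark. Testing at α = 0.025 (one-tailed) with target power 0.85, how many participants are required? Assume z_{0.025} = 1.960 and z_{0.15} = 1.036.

n = 49

For a one-sample test: n = ((z_{α} + z_β) / d)².
z_{α} + z_β = 1.960 + 1.036 = 2.996.
n = (2.996 / 0.43)² = 6.967² = 48.55.
Round up.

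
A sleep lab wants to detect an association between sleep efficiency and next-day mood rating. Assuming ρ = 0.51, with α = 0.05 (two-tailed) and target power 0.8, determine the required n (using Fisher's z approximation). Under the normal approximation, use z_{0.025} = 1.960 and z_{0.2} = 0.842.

Fisher's z: C = ½·ln((1+r)/(1−r)) = ½·ln(3.0816) = 0.5627.
n = ((z_{α/2} + z_β)/C)² + 3.
(1.960 + 0.842) / 0.5627 = 2.802 / 0.5627 = 4.980.
n = 4.980² + 3 = 24.80 + 3 = 27.8.
Round up.

n = 28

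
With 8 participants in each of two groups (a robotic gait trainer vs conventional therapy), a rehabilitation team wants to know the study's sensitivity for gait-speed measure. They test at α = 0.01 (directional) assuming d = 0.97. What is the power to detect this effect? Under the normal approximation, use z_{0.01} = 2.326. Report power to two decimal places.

power ≈ 0.35

For two equal groups, power = Φ(d·√(n/2) − z_{α}).
d·√(n/2) = 0.97 × √(8/2) = 0.97 × 2.000 = 1.940.
z_β = 1.940 − 2.326 = -0.386.
Power = Φ(-0.386) = 0.350.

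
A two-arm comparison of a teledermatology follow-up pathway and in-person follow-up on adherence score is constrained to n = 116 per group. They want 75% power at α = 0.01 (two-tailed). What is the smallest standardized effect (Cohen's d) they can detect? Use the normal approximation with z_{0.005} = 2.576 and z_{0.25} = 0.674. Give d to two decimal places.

d_min ≈ 0.43

For two independent groups of n = 116 each: d_min = (z_{α/2} + z_β)·√(2/n).
z-sum = 2.576 + 0.674 = 3.250.
d_min = 3.250 × √(2/116) = 3.250 × 0.1313 = 0.427.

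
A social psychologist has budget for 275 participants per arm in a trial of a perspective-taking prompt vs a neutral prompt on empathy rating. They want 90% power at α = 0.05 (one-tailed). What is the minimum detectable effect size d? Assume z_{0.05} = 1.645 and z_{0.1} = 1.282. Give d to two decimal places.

For two independent groups of n = 275 each: d_min = (z_{α} + z_β)·√(2/n).
z-sum = 1.645 + 1.282 = 2.927.
d_min = 2.927 × √(2/275) = 2.927 × 0.0853 = 0.250.

d_min ≈ 0.25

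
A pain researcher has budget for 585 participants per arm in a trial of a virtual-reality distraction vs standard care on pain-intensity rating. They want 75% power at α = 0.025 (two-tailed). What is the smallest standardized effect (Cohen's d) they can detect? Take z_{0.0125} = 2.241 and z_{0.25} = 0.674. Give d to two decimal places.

d_min ≈ 0.17

For two independent groups of n = 585 each: d_min = (z_{α/2} + z_β)·√(2/n).
z-sum = 2.241 + 0.674 = 2.915.
d_min = 2.915 × √(2/585) = 2.915 × 0.0585 = 0.170.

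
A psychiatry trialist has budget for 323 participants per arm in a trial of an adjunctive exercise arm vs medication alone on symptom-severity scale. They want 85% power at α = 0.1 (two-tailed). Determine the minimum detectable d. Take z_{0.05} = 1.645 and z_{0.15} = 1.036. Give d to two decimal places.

For two independent groups of n = 323 each: d_min = (z_{α/2} + z_β)·√(2/n).
z-sum = 1.645 + 1.036 = 2.681.
d_min = 2.681 × √(2/323) = 2.681 × 0.0787 = 0.211.

d_min ≈ 0.21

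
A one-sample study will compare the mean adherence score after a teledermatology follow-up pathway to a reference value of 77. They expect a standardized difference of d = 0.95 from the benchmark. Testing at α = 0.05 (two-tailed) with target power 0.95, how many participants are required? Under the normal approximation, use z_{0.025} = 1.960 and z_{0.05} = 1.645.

n = 15

For a one-sample test: n = ((z_{α/2} + z_β) / d)².
z_{α/2} + z_β = 1.960 + 1.645 = 3.605.
n = (3.605 / 0.95)² = 3.795² = 14.40.
Round up.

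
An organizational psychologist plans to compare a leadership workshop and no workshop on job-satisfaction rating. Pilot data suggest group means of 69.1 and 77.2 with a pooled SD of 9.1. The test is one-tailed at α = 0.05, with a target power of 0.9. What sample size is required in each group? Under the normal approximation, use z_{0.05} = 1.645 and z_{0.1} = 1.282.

n = 22 per group

Cohen's d = |M₁ − M₂| / SD_pooled = |69.1 − 77.2| / 9.1 = 8.1 / 9.1 = 0.890.
For two independent groups with equal n: n = 2·((z_{α} + z_β) / d)².
z_{α} + z_β = 1.645 + 1.282 = 2.927.
n = 2 × (2.927 / 0.890)² = 2 × 3.289² = 2 × 10.82 = 21.6.
Round up to the next whole participant.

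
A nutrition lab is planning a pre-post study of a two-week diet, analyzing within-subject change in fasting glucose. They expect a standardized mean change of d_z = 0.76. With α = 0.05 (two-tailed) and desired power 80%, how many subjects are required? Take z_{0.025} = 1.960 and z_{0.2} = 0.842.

For a paired (one-sample on differences) test: n = ((z_{α/2} + z_β) / d)².
z_{α/2} + z_β = 1.960 + 0.842 = 2.802.
n = (2.802 / 0.76)² = 3.687² = 13.59.
Round up.

n = 14 pairs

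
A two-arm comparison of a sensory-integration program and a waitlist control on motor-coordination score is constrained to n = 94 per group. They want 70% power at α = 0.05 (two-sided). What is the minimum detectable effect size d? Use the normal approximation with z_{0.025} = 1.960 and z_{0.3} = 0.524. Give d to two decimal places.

d_min ≈ 0.36

For two independent groups of n = 94 each: d_min = (z_{α/2} + z_β)·√(2/n).
z-sum = 1.960 + 0.524 = 2.484.
d_min = 2.484 × √(2/94) = 2.484 × 0.1459 = 0.362.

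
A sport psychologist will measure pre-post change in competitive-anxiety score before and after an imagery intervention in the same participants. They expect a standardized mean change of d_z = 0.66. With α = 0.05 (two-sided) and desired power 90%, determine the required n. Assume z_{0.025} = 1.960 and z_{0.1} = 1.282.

n = 25 pairs

For a paired (one-sample on differences) test: n = ((z_{α/2} + z_β) / d)².
z_{α/2} + z_β = 1.960 + 1.282 = 3.242.
n = (3.242 / 0.66)² = 4.912² = 24.13.
Round up.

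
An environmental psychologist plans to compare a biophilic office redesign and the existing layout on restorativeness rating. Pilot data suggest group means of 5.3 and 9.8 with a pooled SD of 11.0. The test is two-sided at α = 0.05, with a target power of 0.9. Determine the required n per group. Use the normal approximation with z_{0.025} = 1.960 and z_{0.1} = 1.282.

Cohen's d = |M₁ − M₂| / SD_pooled = |5.3 − 9.8| / 11.0 = 4.5 / 11.0 = 0.409.
For two independent groups with equal n: n = 2·((z_{α/2} + z_β) / d)².
z_{α/2} + z_β = 1.960 + 1.282 = 3.242.
n = 2 × (3.242 / 0.409)² = 2 × 7.927² = 2 × 62.83 = 125.7.
Round up to the next whole participant.

n = 126 per group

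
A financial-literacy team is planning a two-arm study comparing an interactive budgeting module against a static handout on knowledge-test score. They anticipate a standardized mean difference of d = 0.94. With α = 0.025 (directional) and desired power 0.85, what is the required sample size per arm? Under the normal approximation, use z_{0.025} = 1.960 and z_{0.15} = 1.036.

For two independent groups with equal n: n = 2·((z_{α} + z_β) / d)².
z_{α} + z_β = 1.960 + 1.036 = 2.996.
n = 2 × (2.996 / 0.94)² = 2 × 3.187² = 2 × 10.16 = 20.3.
Round up to the next whole participant.

n = 21 per group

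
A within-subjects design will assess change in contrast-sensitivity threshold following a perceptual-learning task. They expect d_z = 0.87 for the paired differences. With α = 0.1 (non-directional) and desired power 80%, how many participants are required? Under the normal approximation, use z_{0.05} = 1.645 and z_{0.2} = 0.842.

For a paired (one-sample on differences) test: n = ((z_{α/2} + z_β) / d)².
z_{α/2} + z_β = 1.645 + 0.842 = 2.487.
n = (2.487 / 0.87)² = 2.859² = 8.17.
Round up.

n = 9 pairs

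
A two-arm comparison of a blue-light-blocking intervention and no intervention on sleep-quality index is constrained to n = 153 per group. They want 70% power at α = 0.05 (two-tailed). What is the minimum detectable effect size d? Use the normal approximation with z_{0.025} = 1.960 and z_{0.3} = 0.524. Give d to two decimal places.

d_min ≈ 0.28

For two independent groups of n = 153 each: d_min = (z_{α/2} + z_β)·√(2/n).
z-sum = 1.960 + 0.524 = 2.484.
d_min = 2.484 × √(2/153) = 2.484 × 0.1143 = 0.284.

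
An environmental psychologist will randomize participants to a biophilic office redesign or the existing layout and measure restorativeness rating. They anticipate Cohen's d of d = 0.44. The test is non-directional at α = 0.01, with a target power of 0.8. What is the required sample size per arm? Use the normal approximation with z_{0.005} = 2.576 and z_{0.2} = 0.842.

n = 121 per group

For two independent groups with equal n: n = 2·((z_{α/2} + z_β) / d)².
z_{α/2} + z_β = 2.576 + 0.842 = 3.418.
n = 2 × (3.418 / 0.44)² = 2 × 7.768² = 2 × 60.34 = 120.7.
Round up to the next whole participant.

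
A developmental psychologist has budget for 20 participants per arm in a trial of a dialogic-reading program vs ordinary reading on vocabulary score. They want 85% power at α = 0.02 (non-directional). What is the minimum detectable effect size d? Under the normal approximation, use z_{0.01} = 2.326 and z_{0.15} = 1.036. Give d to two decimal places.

d_min ≈ 1.06

For two independent groups of n = 20 each: d_min = (z_{α/2} + z_β)·√(2/n).
z-sum = 2.326 + 1.036 = 3.362.
d_min = 3.362 × √(2/20) = 3.362 × 0.3162 = 1.063.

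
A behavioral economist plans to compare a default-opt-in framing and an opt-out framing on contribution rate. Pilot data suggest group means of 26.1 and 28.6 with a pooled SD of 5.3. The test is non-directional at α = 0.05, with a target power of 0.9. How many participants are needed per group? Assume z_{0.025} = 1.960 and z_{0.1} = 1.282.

Cohen's d = |M₁ − M₂| / SD_pooled = |26.1 − 28.6| / 5.3 = 2.5 / 5.3 = 0.472.
For two independent groups with equal n: n = 2·((z_{α/2} + z_β) / d)².
z_{α/2} + z_β = 1.960 + 1.282 = 3.242.
n = 2 × (3.242 / 0.472)² = 2 × 6.869² = 2 × 47.18 = 94.4.
Round up to the next whole participant.

n = 95 per group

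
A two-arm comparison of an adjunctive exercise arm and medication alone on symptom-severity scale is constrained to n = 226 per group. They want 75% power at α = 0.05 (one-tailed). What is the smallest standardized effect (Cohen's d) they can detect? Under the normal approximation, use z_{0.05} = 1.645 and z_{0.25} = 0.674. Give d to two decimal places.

For two independent groups of n = 226 each: d_min = (z_{α} + z_β)·√(2/n).
z-sum = 1.645 + 0.674 = 2.319.
d_min = 2.319 × √(2/226) = 2.319 × 0.0941 = 0.218.

d_min ≈ 0.22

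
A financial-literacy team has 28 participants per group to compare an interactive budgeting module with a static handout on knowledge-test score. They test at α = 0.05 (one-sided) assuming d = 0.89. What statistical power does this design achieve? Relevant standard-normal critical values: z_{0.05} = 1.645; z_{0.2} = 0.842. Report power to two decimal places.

For two equal groups, power = Φ(d·√(n/2) − z_{α}).
d·√(n/2) = 0.89 × √(28/2) = 0.89 × 3.742 = 3.330.
z_β = 3.330 − 1.645 = 1.685.
Power = Φ(1.685) = 0.954.

power ≈ 0.95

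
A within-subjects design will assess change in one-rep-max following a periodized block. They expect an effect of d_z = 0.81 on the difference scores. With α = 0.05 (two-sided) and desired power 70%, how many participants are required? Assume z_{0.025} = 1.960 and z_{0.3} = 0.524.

For a paired (one-sample on differences) test: n = ((z_{α/2} + z_β) / d)².
z_{α/2} + z_β = 1.960 + 0.524 = 2.484.
n = (2.484 / 0.81)² = 3.067² = 9.40.
Round up.

n = 10 pairs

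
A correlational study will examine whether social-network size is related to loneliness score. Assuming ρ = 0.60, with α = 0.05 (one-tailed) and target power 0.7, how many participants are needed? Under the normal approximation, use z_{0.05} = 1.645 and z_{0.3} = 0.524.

n = 13

Fisher's z: C = ½·ln((1+r)/(1−r)) = ½·ln(4.0000) = 0.6931.
n = ((z_{α} + z_β)/C)² + 3.
(1.645 + 0.524) / 0.6931 = 2.169 / 0.6931 = 3.129.
n = 3.129² + 3 = 9.79 + 3 = 12.8.
Round up.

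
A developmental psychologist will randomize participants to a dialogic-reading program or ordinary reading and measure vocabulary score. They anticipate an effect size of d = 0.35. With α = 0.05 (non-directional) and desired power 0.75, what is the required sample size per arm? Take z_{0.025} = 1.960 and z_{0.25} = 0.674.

n = 114 per group

For two independent groups with equal n: n = 2·((z_{α/2} + z_β) / d)².
z_{α/2} + z_β = 1.960 + 0.674 = 2.634.
n = 2 × (2.634 / 0.35)² = 2 × 7.526² = 2 × 56.64 = 113.3.
Round up to the next whole participant.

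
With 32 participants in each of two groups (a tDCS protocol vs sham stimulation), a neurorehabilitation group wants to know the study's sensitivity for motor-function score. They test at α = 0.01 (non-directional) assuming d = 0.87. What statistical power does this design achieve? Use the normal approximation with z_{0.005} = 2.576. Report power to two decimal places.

For two equal groups, power = Φ(d·√(n/2) − z_{α/2}).
d·√(n/2) = 0.87 × √(32/2) = 0.87 × 4.000 = 3.480.
z_β = 3.480 − 2.576 = 0.904.
Power = Φ(0.904) = 0.817.

power ≈ 0.82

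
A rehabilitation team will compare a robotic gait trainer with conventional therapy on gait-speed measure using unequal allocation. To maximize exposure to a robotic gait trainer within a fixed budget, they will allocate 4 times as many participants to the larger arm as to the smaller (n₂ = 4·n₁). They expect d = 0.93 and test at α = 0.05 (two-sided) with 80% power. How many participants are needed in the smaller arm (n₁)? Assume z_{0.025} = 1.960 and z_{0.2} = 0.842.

With allocation ratio k = n₂/n₁ = 4, Var(x̄₁−x̄₂) = σ²(1/n₁ + 1/(k·n₁)) = σ²·(k+1)/(k·n₁).
So n₁ = (1 + 1/k)·((z_{α/2} + z_β)/d)² = 1.250 × (2.802/0.93)².
n₁ = 1.250 × 9.08 = 11.3.
Round up: n₁ = 12, giving n₂ = 4 × 12 = 48.

n₁ = 12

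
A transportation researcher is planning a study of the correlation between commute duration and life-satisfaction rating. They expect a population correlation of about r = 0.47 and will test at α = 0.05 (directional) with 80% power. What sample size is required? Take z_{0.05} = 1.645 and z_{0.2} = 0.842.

Fisher's z: C = ½·ln((1+r)/(1−r)) = ½·ln(2.7736) = 0.5101.
n = ((z_{α} + z_β)/C)² + 3.
(1.645 + 0.842) / 0.5101 = 2.487 / 0.5101 = 4.876.
n = 4.876² + 3 = 23.77 + 3 = 26.8.
Round up.

n = 27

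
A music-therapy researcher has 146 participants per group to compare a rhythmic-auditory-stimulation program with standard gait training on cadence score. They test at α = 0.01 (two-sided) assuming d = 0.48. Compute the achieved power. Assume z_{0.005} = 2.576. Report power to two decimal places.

power ≈ 0.94

For two equal groups, power = Φ(d·√(n/2) − z_{α/2}).
d·√(n/2) = 0.48 × √(146/2) = 0.48 × 8.544 = 4.101.
z_β = 4.101 − 2.576 = 1.525.
Power = Φ(1.525) = 0.936.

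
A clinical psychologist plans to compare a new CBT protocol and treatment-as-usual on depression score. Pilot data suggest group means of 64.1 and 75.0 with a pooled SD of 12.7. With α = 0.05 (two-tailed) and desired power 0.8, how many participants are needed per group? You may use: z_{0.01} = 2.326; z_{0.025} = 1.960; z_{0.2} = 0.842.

n = 22 per group

Cohen's d = |M₁ − M₂| / SD_pooled = |64.1 − 75.0| / 12.7 = 10.9 / 12.7 = 0.858.
For two independent groups with equal n: n = 2·((z_{α/2} + z_β) / d)².
z_{α/2} + z_β = 1.960 + 0.842 = 2.802.
n = 2 × (2.802 / 0.858)² = 2 × 3.266² = 2 × 10.67 = 21.3.
Round up to the next whole participant.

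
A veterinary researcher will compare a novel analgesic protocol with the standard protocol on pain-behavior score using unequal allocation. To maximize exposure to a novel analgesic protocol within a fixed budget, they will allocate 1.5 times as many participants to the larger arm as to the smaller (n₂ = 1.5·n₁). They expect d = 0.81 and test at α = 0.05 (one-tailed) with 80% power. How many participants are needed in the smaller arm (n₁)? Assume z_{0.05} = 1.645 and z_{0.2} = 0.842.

n₁ = 16

With allocation ratio k = n₂/n₁ = 1.5, Var(x̄₁−x̄₂) = σ²(1/n₁ + 1/(k·n₁)) = σ²·(k+1)/(k·n₁).
So n₁ = (1 + 1/k)·((z_{α} + z_β)/d)² = 1.667 × (2.487/0.81)².
n₁ = 1.667 × 9.43 = 15.7.
Round up: n₁ = 16, giving n₂ = 1.5 × 16 = 24.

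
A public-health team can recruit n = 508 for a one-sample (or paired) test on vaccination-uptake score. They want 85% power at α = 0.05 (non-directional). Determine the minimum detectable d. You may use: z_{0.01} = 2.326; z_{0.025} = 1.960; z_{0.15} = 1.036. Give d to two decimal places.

d_min ≈ 0.13

For a single sample (or paired design) of n = 508: d_min = (z_{α/2} + z_β)/√n.
z-sum = 1.960 + 1.036 = 2.996.
d_min = 2.996 / √508 = 2.996 / 22.539 = 0.133.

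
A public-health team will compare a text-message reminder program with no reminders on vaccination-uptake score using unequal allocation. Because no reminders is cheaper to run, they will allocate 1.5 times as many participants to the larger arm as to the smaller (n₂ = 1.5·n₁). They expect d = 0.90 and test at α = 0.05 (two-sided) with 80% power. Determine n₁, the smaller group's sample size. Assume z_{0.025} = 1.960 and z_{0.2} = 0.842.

n₁ = 17

With allocation ratio k = n₂/n₁ = 1.5, Var(x̄₁−x̄₂) = σ²(1/n₁ + 1/(k·n₁)) = σ²·(k+1)/(k·n₁).
So n₁ = (1 + 1/k)·((z_{α/2} + z_β)/d)² = 1.667 × (2.802/0.90)².
n₁ = 1.667 × 9.69 = 16.2.
Round up: n₁ = 17, giving n₂ = ⌈1.5 × 17⌉ = ⌈25.5⌉ = 26.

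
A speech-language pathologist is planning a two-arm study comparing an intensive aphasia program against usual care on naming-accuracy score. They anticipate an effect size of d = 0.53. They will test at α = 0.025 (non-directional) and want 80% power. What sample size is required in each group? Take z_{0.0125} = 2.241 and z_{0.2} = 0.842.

For two independent groups with equal n: n = 2·((z_{α/2} + z_β) / d)².
z_{α/2} + z_β = 2.241 + 0.842 = 3.083.
n = 2 × (3.083 / 0.53)² = 2 × 5.817² = 2 × 33.84 = 67.7.
Round up to the next whole participant.

n = 68 per group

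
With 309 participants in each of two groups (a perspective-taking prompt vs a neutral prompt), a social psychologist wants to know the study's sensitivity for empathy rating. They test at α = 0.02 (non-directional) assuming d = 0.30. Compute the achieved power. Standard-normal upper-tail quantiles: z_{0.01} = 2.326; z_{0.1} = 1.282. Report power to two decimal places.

power ≈ 0.92

For two equal groups, power = Φ(d·√(n/2) − z_{α/2}).
d·√(n/2) = 0.30 × √(309/2) = 0.30 × 12.430 = 3.729.
z_β = 3.729 − 2.326 = 1.403.
Power = Φ(1.403) = 0.920.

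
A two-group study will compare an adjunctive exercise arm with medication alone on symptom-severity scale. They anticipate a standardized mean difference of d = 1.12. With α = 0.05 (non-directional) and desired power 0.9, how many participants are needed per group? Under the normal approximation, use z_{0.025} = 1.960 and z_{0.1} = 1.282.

For two independent groups with equal n: n = 2·((z_{α/2} + z_β) / d)².
z_{α/2} + z_β = 1.960 + 1.282 = 3.242.
n = 2 × (3.242 / 1.12)² = 2 × 2.895² = 2 × 8.38 = 16.8.
Round up to the next whole participant.

n = 17 per group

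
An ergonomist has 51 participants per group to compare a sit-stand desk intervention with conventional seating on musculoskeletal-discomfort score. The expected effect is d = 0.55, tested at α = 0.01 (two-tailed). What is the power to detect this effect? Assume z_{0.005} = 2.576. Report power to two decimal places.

For two equal groups, power = Φ(d·√(n/2) − z_{α/2}).
d·√(n/2) = 0.55 × √(51/2) = 0.55 × 5.050 = 2.777.
z_β = 2.777 − 2.576 = 0.201.
Power = Φ(0.201) = 0.580.

power ≈ 0.58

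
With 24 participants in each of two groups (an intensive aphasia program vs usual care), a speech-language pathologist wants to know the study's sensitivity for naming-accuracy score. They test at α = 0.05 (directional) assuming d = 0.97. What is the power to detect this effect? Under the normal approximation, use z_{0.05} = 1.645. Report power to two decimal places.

power ≈ 0.96

For two equal groups, power = Φ(d·√(n/2) − z_{α}).
d·√(n/2) = 0.97 × √(24/2) = 0.97 × 3.464 = 3.360.
z_β = 3.360 − 1.645 = 1.715.
Power = Φ(1.715) = 0.957.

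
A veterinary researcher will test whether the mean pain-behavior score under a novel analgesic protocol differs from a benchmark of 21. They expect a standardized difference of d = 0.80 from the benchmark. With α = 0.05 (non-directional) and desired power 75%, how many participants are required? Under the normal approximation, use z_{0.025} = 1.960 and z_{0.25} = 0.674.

For a one-sample test: n = ((z_{α/2} + z_β) / d)².
z_{α/2} + z_β = 1.960 + 0.674 = 2.634.
n = (2.634 / 0.80)² = 3.292² = 10.84.
Round up.

n = 11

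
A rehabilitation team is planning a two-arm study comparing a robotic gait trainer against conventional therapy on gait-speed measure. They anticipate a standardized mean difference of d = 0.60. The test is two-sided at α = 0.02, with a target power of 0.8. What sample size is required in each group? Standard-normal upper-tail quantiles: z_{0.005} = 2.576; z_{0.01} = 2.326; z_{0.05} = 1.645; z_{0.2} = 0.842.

n = 56 per group

For two independent groups with equal n: n = 2·((z_{α/2} + z_β) / d)².
z_{α/2} + z_β = 2.326 + 0.842 = 3.168.
n = 2 × (3.168 / 0.60)² = 2 × 5.280² = 2 × 27.88 = 55.8.
Round up to the next whole participant.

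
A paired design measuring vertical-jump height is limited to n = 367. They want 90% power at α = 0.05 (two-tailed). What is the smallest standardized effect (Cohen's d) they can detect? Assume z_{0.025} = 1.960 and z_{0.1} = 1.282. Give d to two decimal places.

d_min ≈ 0.17

For a single sample (or paired design) of n = 367: d_min = (z_{α/2} + z_β)/√n.
z-sum = 1.960 + 1.282 = 3.242.
d_min = 3.242 / √367 = 3.242 / 19.157 = 0.169.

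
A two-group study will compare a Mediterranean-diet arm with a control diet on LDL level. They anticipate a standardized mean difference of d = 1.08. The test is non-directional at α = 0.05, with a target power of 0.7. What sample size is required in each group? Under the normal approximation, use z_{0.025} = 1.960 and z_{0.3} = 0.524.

n = 11 per group

For two independent groups with equal n: n = 2·((z_{α/2} + z_β) / d)².
z_{α/2} + z_β = 1.960 + 0.524 = 2.484.
n = 2 × (2.484 / 1.08)² = 2 × 2.300² = 2 × 5.29 = 10.6.
Round up to the next whole participant.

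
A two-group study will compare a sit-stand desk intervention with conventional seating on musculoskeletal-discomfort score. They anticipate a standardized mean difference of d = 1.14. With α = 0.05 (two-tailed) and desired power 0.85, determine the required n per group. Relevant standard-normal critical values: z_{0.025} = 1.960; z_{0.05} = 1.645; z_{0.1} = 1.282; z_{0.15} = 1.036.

n = 14 per group

For two independent groups with equal n: n = 2·((z_{α/2} + z_β) / d)².
z_{α/2} + z_β = 1.960 + 1.036 = 2.996.
n = 2 × (2.996 / 1.14)² = 2 × 2.628² = 2 × 6.91 = 13.8.
Round up to the next whole participant.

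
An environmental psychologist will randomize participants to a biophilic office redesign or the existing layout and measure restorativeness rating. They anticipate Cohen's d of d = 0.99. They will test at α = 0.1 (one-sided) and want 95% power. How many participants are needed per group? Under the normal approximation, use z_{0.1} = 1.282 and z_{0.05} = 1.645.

For two independent groups with equal n: n = 2·((z_{α} + z_β) / d)².
z_{α} + z_β = 1.282 + 1.645 = 2.927.
n = 2 × (2.927 / 0.99)² = 2 × 2.957² = 2 × 8.74 = 17.5.
Round up to the next whole participant.

n = 18 per group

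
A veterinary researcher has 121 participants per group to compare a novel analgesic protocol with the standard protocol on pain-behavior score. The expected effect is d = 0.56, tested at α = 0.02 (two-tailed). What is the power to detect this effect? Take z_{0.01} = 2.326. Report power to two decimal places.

power ≈ 0.98

For two equal groups, power = Φ(d·√(n/2) − z_{α/2}).
d·√(n/2) = 0.56 × √(121/2) = 0.56 × 7.778 = 4.356.
z_β = 4.356 − 2.326 = 2.030.
Power = Φ(2.030) = 0.979.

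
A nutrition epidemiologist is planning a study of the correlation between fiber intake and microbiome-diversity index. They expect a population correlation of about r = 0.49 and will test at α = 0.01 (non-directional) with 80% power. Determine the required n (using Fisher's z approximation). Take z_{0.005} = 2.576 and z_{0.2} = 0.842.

n = 44

Fisher's z: C = ½·ln((1+r)/(1−r)) = ½·ln(2.9216) = 0.5361.
n = ((z_{α/2} + z_β)/C)² + 3.
(2.576 + 0.842) / 0.5361 = 3.418 / 0.5361 = 6.376.
n = 6.376² + 3 = 40.65 + 3 = 43.6.
Round up.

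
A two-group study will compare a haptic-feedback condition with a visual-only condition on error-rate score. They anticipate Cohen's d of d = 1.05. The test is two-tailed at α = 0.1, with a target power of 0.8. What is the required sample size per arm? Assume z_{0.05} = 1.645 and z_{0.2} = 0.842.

n = 12 per group

For two independent groups with equal n: n = 2·((z_{α/2} + z_β) / d)².
z_{α/2} + z_β = 1.645 + 0.842 = 2.487.
n = 2 × (2.487 / 1.05)² = 2 × 2.369² = 2 × 5.61 = 11.2.
Round up to the next whole participant.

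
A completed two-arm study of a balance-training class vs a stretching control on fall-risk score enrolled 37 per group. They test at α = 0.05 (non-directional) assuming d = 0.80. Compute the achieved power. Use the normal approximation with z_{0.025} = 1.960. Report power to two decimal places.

For two equal groups, power = Φ(d·√(n/2) − z_{α/2}).
d·√(n/2) = 0.80 × √(37/2) = 0.80 × 4.301 = 3.441.
z_β = 3.441 − 1.960 = 1.481.
Power = Φ(1.481) = 0.931.

power ≈ 0.93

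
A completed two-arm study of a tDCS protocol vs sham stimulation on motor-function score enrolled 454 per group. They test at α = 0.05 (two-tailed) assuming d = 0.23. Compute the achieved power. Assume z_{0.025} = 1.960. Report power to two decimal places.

power ≈ 0.93

For two equal groups, power = Φ(d·√(n/2) − z_{α/2}).
d·√(n/2) = 0.23 × √(454/2) = 0.23 × 15.067 = 3.465.
z_β = 3.465 − 1.960 = 1.505.
Power = Φ(1.505) = 0.934.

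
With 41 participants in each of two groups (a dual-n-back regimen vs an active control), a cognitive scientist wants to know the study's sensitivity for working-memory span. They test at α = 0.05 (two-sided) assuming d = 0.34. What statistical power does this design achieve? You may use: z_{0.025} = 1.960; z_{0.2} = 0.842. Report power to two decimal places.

power ≈ 0.34

For two equal groups, power = Φ(d·√(n/2) − z_{α/2}).
d·√(n/2) = 0.34 × √(41/2) = 0.34 × 4.528 = 1.539.
z_β = 1.539 − 1.960 = -0.421.
Power = Φ(-0.421) = 0.337.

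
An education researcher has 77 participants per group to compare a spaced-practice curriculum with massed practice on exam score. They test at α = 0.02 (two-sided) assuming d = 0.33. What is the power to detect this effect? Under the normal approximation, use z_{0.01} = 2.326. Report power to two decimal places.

power ≈ 0.39

For two equal groups, power = Φ(d·√(n/2) − z_{α/2}).
d·√(n/2) = 0.33 × √(77/2) = 0.33 × 6.205 = 2.048.
z_β = 2.048 − 2.326 = -0.278.
Power = Φ(-0.278) = 0.390.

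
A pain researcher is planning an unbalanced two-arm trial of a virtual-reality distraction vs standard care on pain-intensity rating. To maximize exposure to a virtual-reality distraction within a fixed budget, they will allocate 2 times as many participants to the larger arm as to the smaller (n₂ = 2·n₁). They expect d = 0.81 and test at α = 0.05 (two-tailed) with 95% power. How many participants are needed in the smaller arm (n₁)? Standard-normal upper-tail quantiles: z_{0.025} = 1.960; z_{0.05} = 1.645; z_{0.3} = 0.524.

n₁ = 30

With allocation ratio k = n₂/n₁ = 2, Var(x̄₁−x̄₂) = σ²(1/n₁ + 1/(k·n₁)) = σ²·(k+1)/(k·n₁).
So n₁ = (1 + 1/k)·((z_{α/2} + z_β)/d)² = 1.500 × (3.605/0.81)².
n₁ = 1.500 × 19.81 = 29.7.
Round up: n₁ = 30, giving n₂ = 2 × 30 = 60.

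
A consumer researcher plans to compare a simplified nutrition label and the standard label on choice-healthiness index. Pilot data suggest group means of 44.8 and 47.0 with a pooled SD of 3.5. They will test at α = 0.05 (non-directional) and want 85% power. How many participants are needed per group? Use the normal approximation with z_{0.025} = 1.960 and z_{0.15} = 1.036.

Cohen's d = |M₁ − M₂| / SD_pooled = |44.8 − 47.0| / 3.5 = 2.2 / 3.5 = 0.629.
For two independent groups with equal n: n = 2·((z_{α/2} + z_β) / d)².
z_{α/2} + z_β = 1.960 + 1.036 = 2.996.
n = 2 × (2.996 / 0.629)² = 2 × 4.763² = 2 × 22.69 = 45.4.
Round up to the next whole participant.

n = 46 per group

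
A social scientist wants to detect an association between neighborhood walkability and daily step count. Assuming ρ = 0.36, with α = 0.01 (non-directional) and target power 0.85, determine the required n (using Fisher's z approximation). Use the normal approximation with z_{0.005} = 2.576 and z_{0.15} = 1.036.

n = 95

Fisher's z: C = ½·ln((1+r)/(1−r)) = ½·ln(2.1250) = 0.3769.
n = ((z_{α/2} + z_β)/C)² + 3.
(2.576 + 1.036) / 0.3769 = 3.612 / 0.3769 = 9.583.
n = 9.583² + 3 = 91.84 + 3 = 94.8.
Round up.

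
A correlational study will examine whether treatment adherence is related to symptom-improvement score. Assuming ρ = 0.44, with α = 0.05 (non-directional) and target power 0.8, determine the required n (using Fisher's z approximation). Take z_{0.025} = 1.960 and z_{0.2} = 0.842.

n = 39

Fisher's z: C = ½·ln((1+r)/(1−r)) = ½·ln(2.5714) = 0.4722.
n = ((z_{α/2} + z_β)/C)² + 3.
(1.960 + 0.842) / 0.4722 = 2.802 / 0.4722 = 5.934.
n = 5.934² + 3 = 35.21 + 3 = 38.2.
Round up.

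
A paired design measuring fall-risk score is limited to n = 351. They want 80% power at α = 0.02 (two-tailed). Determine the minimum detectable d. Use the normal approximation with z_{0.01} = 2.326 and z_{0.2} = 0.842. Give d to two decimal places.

d_min ≈ 0.17

For a single sample (or paired design) of n = 351: d_min = (z_{α/2} + z_β)/√n.
z-sum = 2.326 + 0.842 = 3.168.
d_min = 3.168 / √351 = 3.168 / 18.735 = 0.169.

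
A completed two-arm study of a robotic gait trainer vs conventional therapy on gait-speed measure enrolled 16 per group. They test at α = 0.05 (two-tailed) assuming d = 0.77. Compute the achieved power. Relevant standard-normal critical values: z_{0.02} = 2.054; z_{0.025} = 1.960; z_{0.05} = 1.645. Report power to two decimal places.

For two equal groups, power = Φ(d·√(n/2) − z_{α/2}).
d·√(n/2) = 0.77 × √(16/2) = 0.77 × 2.828 = 2.178.
z_β = 2.178 − 1.960 = 0.218.
Power = Φ(0.218) = 0.586.

power ≈ 0.59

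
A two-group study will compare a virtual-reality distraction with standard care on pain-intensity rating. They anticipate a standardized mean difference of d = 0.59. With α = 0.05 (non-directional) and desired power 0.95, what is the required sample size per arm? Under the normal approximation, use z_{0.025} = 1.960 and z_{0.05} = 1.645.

For two independent groups with equal n: n = 2·((z_{α/2} + z_β) / d)².
z_{α/2} + z_β = 1.960 + 1.645 = 3.605.
n = 2 × (3.605 / 0.59)² = 2 × 6.110² = 2 × 37.33 = 74.7.
Round up to the next whole participant.

n = 75 per group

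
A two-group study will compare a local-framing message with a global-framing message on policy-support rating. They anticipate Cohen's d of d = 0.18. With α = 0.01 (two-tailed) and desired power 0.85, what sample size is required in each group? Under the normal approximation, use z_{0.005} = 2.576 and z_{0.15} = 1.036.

For two independent groups with equal n: n = 2·((z_{α/2} + z_β) / d)².
z_{α/2} + z_β = 2.576 + 1.036 = 3.612.
n = 2 × (3.612 / 0.18)² = 2 × 20.067² = 2 × 402.67 = 805.3.
Round up to the next whole participant.

n = 806 per group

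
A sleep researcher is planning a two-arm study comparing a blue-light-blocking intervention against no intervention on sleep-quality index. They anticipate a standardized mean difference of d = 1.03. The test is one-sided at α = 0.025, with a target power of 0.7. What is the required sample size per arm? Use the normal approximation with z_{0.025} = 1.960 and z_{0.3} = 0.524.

For two independent groups with equal n: n = 2·((z_{α} + z_β) / d)².
z_{α} + z_β = 1.960 + 0.524 = 2.484.
n = 2 × (2.484 / 1.03)² = 2 × 2.412² = 2 × 5.82 = 11.6.
Round up to the next whole participant.

n = 12 per group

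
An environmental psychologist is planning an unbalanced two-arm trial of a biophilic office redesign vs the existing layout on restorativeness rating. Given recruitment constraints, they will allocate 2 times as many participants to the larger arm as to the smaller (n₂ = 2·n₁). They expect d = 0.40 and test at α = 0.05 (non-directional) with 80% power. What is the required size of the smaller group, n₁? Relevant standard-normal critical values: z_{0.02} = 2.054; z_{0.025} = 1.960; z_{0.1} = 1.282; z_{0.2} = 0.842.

With allocation ratio k = n₂/n₁ = 2, Var(x̄₁−x̄₂) = σ²(1/n₁ + 1/(k·n₁)) = σ²·(k+1)/(k·n₁).
So n₁ = (1 + 1/k)·((z_{α/2} + z_β)/d)² = 1.500 × (2.802/0.40)².
n₁ = 1.500 × 49.07 = 73.6.
Round up: n₁ = 74, giving n₂ = 2 × 74 = 148.

n₁ = 74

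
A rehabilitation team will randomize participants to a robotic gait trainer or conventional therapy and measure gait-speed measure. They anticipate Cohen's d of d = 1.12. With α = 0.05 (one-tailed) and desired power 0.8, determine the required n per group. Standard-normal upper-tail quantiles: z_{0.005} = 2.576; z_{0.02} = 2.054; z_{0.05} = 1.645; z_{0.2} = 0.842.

For two independent groups with equal n: n = 2·((z_{α} + z_β) / d)².
z_{α} + z_β = 1.645 + 0.842 = 2.487.
n = 2 × (2.487 / 1.12)² = 2 × 2.221² = 2 × 4.93 = 9.9.
Round up to the next whole participant.

n = 10 per group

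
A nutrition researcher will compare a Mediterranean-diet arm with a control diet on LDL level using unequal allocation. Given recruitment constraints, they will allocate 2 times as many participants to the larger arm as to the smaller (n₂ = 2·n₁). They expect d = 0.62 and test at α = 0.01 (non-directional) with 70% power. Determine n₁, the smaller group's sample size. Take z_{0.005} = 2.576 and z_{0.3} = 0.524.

With allocation ratio k = n₂/n₁ = 2, Var(x̄₁−x̄₂) = σ²(1/n₁ + 1/(k·n₁)) = σ²·(k+1)/(k·n₁).
So n₁ = (1 + 1/k)·((z_{α/2} + z_β)/d)² = 1.500 × (3.100/0.62)².
n₁ = 1.500 × 25.00 = 37.5.
Round up: n₁ = 38, giving n₂ = 2 × 38 = 76.

n₁ = 38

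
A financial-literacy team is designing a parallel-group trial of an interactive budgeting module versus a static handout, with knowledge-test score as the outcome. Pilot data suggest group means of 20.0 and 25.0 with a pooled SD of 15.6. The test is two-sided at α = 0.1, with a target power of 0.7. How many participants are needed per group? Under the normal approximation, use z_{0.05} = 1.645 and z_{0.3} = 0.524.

Cohen's d = |M₁ − M₂| / SD_pooled = |20.0 − 25.0| / 15.6 = 5.0 / 15.6 = 0.321.
For two independent groups with equal n: n = 2·((z_{α/2} + z_β) / d)².
z_{α/2} + z_β = 1.645 + 0.524 = 2.169.
n = 2 × (2.169 / 0.321)² = 2 × 6.757² = 2 × 45.66 = 91.3.
Round up to the next whole participant.

n = 92 per group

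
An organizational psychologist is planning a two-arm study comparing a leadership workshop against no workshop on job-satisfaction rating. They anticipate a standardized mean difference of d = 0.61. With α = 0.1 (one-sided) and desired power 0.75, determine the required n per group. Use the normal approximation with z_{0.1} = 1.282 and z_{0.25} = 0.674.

n = 21 per group

For two independent groups with equal n: n = 2·((z_{α} + z_β) / d)².
z_{α} + z_β = 1.282 + 0.674 = 1.956.
n = 2 × (1.956 / 0.61)² = 2 × 3.207² = 2 × 10.28 = 20.6.
Round up to the next whole participant.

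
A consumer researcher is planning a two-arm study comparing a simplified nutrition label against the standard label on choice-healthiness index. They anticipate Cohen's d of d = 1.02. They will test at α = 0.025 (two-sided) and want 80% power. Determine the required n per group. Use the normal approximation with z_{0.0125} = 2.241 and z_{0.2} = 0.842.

For two independent groups with equal n: n = 2·((z_{α/2} + z_β) / d)².
z_{α/2} + z_β = 2.241 + 0.842 = 3.083.
n = 2 × (3.083 / 1.02)² = 2 × 3.023² = 2 × 9.14 = 18.3.
Round up to the next whole participant.

n = 19 per group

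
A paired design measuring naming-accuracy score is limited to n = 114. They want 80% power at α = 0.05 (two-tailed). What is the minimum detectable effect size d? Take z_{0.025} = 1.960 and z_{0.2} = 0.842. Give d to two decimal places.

For a single sample (or paired design) of n = 114: d_min = (z_{α/2} + z_β)/√n.
z-sum = 1.960 + 0.842 = 2.802.
d_min = 2.802 / √114 = 2.802 / 10.677 = 0.262.

d_min ≈ 0.26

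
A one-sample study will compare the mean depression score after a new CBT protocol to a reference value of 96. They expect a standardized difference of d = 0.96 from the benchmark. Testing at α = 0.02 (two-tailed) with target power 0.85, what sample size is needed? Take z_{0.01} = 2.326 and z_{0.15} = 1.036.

For a one-sample test: n = ((z_{α/2} + z_β) / d)².
z_{α/2} + z_β = 2.326 + 1.036 = 3.362.
n = (3.362 / 0.96)² = 3.502² = 12.26.
Round up.

n = 13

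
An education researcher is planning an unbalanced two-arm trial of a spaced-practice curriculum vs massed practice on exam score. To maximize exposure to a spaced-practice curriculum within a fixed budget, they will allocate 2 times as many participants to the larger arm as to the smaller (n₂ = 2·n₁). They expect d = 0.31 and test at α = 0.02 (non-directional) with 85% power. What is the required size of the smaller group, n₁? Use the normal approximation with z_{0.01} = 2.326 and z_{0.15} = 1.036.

n₁ = 177

With allocation ratio k = n₂/n₁ = 2, Var(x̄₁−x̄₂) = σ²(1/n₁ + 1/(k·n₁)) = σ²·(k+1)/(k·n₁).
So n₁ = (1 + 1/k)·((z_{α/2} + z_β)/d)² = 1.500 × (3.362/0.31)².
n₁ = 1.500 × 117.62 = 176.4.
Round up: n₁ = 177, giving n₂ = 2 × 177 = 354.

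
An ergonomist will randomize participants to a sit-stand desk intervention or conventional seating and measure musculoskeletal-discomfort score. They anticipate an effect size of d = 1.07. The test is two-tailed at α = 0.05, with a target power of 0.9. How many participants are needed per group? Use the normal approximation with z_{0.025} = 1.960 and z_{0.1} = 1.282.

n = 19 per group

For two independent groups with equal n: n = 2·((z_{α/2} + z_β) / d)².
z_{α/2} + z_β = 1.960 + 1.282 = 3.242.
n = 2 × (3.242 / 1.07)² = 2 × 3.030² = 2 × 9.18 = 18.4.
Round up to the next whole participant.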